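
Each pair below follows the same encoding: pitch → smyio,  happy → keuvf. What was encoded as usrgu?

In pitch: p→s is +3, i→m is +4, t→y is +5, c→i is +6 — the shift increases by 1 each position. Letter i (0-indexed) is shifted by i+3, so successive shifts are 3, 4, 5, ….
Reversing it on usrgu: u−3=r, s−4=o, r−5=m, g−6=a, u−7=n.

roman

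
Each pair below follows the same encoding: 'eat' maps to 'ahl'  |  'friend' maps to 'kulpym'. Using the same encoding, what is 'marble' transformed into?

lsiyht

The output letters match the input read backwards, each shifted +7: eat reversed is tae. Read the word backwards and shift each letter +7.
For marble: reverse → elbram; then shift: e+7=l, l+7=s, b+7=i, r+7=y, a+7=h, m+7=t.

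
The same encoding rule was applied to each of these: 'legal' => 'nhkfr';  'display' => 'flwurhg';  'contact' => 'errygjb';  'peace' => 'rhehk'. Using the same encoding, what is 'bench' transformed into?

Each letter shifts forward by (position + 2), i.e. 2, 3, 4, … — the shift grows by one for each successive letter.
For bench: b+2=d, e+3=h, n+4=r, c+5=h, h+6=n.

dhrhn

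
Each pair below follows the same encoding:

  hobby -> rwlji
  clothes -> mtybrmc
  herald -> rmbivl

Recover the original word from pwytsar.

Shifts by position in hobby: pos 0: h→r (+10), pos 1: o→w (+8), pos 2: b→l (+10), pos 3: b→j (+8) — repeating every 2. A repeating key of period 2 is used — shifts +10, +8 over and over.
Decoding pwytsar: p−10=f, w−8=o, y−10=o, t−8=l, s−10=i, a−8=s, r−10=h.

foolish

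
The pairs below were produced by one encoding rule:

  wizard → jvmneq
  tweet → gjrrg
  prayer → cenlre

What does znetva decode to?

margin

It's a constant shift of +13 (ROT13).
Reversing it on znetva: z−13=m, n−13=a, e−13=r, t−13=g, v−13=i, a−13=n.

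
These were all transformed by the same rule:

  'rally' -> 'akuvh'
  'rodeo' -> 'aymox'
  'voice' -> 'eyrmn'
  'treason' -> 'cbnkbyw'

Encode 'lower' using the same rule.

Shifts by position in rally: pos 0: r→a (+9), pos 1: a→k (+10), pos 2: l→u (+9), pos 3: l→v (+10) — repeating every 2. It's a Vigenère-style cipher with numeric key [9,10]: position i shifts by key[i mod 2].
On lower: l+9=u, o+10=y, w+9=f, e+10=o, r+9=a.

uyfoa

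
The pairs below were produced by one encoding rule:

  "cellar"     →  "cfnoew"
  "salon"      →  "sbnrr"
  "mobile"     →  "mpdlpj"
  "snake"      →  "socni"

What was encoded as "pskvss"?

prison

In cellar: c→c is +0, e→f is +1, l→n is +2, l→o is +3 — the shift increases by 1 each position. Letter i (0-indexed) is shifted by i+0, so successive shifts are 0, 1, 2, ….
Undoing it on pskvss: p−0=p, s−1=r, k−2=i, v−3=s, s−4=o, s−5=n.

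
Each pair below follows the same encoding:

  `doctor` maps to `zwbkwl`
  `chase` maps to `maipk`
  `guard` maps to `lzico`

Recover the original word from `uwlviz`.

random

Read the word backwards and shift each letter +8.
Reversing it on uwlviz: shift back: u−8=m, w−8=o, l−8=d, v−8=n, i−8=a, z−8=r → modnar; then reverse → random.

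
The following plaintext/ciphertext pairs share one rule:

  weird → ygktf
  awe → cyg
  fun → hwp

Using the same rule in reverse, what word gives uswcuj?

squash

Compare letters: w→y is +2, e→g is +2, i→k is +2 — a constant shift. This is a Caesar cipher with shift 2.
Decoding uswcuj: u−2=s, s−2=q, w−2=u, c−2=a, u−2=s, j−2=h.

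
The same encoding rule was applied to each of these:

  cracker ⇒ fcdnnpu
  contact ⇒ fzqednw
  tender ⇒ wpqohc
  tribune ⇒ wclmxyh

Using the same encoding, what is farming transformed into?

iluxlyj

Shifts by position in cracker: pos 0: c→f (+3), pos 1: r→c (+11), pos 2: a→d (+3), pos 3: c→n (+11) — repeating every 2. A repeating key of period 2 is used — shifts +3, +11 over and over.
For farming: f+3=i, a+11=l, r+3=u, m+11=x, i+3=l, n+11=y, g+3=j.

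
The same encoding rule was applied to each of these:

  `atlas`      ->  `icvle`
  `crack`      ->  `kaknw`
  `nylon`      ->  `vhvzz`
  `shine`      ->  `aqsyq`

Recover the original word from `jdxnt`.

The shift increases by 1 at each position, starting from +8: 8, 9, 10, ….
Undoing it on jdxnt: j−8=b, d−9=u, x−10=n, n−11=c, t−12=h.

bunch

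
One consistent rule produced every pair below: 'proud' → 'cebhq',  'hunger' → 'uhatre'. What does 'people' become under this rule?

crbcyr

This is a Caesar cipher with shift 13.
Applying it to people: p+13=c, e+13=r, o+13=b, p+13=c, l+13=y, e+13=r.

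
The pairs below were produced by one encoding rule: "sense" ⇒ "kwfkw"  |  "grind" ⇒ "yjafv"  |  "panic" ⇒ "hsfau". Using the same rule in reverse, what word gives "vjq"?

dry

Compare letters: s→k is +18, e→w is +18, n→f is +18 — a constant shift. Each letter is shifted forward by 18 in the alphabet (a Caesar shift of +18).
Reversing it on vjq: v−18=d, j−18=r, q−18=y.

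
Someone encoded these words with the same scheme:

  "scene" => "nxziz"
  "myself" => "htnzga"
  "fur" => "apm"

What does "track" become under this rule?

omvxf

Compare letters: s→n is +21, c→x is +21, e→z is +21 — a constant shift. It's a constant shift of +21 (ROT21).
On track: t+21=o, r+21=m, a+21=v, c+21=x, k+21=f.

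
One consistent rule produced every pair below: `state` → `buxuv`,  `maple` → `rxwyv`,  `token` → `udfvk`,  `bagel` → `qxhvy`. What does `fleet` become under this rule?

Treating letters as 0–25, the rule is x ↦ 19x + 23 (mod 26).
Applying it to fleet: f(5)→19·5+23≡14=o; l(11)→19·11+23≡24=y; e(4)→19·4+23≡21=v; e(4)→19·4+23≡21=v; t(19)→19·19+23≡20=u (all mod 26).

oyvvu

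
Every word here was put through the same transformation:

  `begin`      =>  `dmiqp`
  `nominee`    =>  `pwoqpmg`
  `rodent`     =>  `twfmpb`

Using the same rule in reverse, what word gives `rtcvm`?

plank

Shifts by position in begin: pos 0: b→d (+2), pos 1: e→m (+8), pos 2: g→i (+2), pos 3: i→q (+8) — repeating every 2. A repeating key of period 2 is used — shifts +2, +8 over and over.
Decoding rtcvm: r−2=p, t−8=l, c−2=a, v−8=n, m−2=k.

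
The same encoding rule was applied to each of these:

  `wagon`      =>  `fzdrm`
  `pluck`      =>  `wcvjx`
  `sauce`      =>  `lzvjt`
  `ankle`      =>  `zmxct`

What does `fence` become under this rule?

ytmjt

w(22)→f(5) and a(0)→z(25) fit y≡5x+25 (mod 26); the inverse of 5 mod 26 is 21. This is an affine cipher: with a=0,…,z=25, each position x becomes (5x+25) mod 26.
Applying it to fence: f(5)→5·5+25≡24=y; e(4)→5·4+25≡19=t; n(13)→5·13+25≡12=m; c(2)→5·2+25≡9=j; e(4)→5·4+25≡19=t (all mod 26).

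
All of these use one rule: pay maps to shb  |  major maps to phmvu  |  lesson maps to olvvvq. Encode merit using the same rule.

Vowels shift forward by 7 and consonants shift forward by 3.
On merit: m(cons)+3=p, e(vowel)+7=l, r(cons)+3=u, i(vowel)+7=p, t(cons)+3=w.

plupw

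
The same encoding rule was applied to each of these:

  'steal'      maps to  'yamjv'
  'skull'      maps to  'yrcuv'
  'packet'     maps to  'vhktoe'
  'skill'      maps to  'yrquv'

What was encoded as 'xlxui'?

Each letter shifts forward by (position + 6), i.e. 6, 7, 8, … — the shift grows by one for each successive letter.
Decoding xlxui: x−6=r, l−7=e, x−8=p, u−9=l, i−10=y.

reply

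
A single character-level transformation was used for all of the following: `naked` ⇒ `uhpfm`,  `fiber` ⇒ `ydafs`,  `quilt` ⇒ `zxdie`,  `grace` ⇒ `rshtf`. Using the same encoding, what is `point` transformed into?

gndue

n(13)→u(20) and a(0)→h(7) fit y≡19x+7 (mod 26); the inverse of 19 mod 26 is 11. Treating letters as 0–25, the rule is x ↦ 19x + 7 (mod 26).
For point: p(15)→19·15+7≡6=g; o(14)→19·14+7≡13=n; i(8)→19·8+7≡3=d; n(13)→19·13+7≡20=u; t(19)→19·19+7≡4=e (all mod 26).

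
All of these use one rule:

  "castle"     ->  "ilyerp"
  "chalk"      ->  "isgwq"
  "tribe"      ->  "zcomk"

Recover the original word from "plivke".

A repeating key of period 2 is used — shifts +6, +11 over and over.
Undoing it on plivke: p−6=j, l−11=a, i−6=c, v−11=k, k−6=e, e−11=t.

jacket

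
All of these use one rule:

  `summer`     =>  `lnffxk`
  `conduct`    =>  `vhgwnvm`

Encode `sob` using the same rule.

lhu

Compare letters: s→l is +19, u→n is +19, m→f is +19 — a constant shift. Every letter moves 19 places later in the alphabet, wrapping around z→a.
Applying it to sob: s+19=l, o+19=h, b+19=u.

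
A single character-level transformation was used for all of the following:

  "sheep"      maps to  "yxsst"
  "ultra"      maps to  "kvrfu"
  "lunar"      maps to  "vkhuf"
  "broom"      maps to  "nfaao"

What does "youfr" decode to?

s(18)→y(24) and h(7)→x(23) fit y≡19x+20 (mod 26); the inverse of 19 mod 26 is 11. Treating letters as 0–25, the rule is x ↦ 19x + 20 (mod 26).
Reversing it on youfr: y(24)→11·(24−20)≡18=s; o(14)→11·(14−20)≡12=m; u(20)→11·(20−20)≡0=a; f(5)→11·(5−20)≡17=r; r(17)→11·(17−20)≡19=t (all mod 26).

smart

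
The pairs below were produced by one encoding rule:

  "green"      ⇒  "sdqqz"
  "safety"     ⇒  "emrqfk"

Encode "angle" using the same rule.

mzsxq

Compare letters: g→s is +12, r→d is +12, e→q is +12 — a constant shift. Every letter moves 12 places later in the alphabet, wrapping around z→a.
On angle: a+12=m, n+12=z, g+12=s, l+12=x, e+12=q.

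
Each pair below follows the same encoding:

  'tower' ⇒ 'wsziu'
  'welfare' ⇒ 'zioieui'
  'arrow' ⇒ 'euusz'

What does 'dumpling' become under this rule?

gypsomqj

The shift depends on letter class: consonant t→w is +3, but vowel o→s is +4. The rule splits by letter class: vowels +4, consonants +3.
On dumpling: d(cons)+3=g, u(vowel)+4=y, m(cons)+3=p, p(cons)+3=s, l(cons)+3=o, i(vowel)+4=m, n(cons)+3=q, g(cons)+3=j.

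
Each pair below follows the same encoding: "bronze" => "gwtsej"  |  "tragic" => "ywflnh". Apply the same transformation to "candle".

This is a Caesar cipher with shift 5.
On candle: c+5=h, a+5=f, n+5=s, d+5=i, l+5=q, e+5=j.

hfsiqj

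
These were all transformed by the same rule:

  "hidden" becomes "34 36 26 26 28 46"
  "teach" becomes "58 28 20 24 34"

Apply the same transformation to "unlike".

h(#8)→34 and i(#9)→36: differences scale by 2, so n = 2·pos + 18. With a=1..z=26, the number is 2·pos + 18.
Applying it to unlike: u=21→60, n=14→46, l=12→42, i=9→36, k=11→40, e=5→28.

60 46 42 36 40 28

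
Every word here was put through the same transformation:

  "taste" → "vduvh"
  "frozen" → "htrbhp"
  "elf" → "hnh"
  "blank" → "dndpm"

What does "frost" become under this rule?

htruv

The rule splits by letter class: vowels +3, consonants +2.
For frost: f(cons)+2=h, r(cons)+2=t, o(vowel)+3=r, s(cons)+2=u, t(cons)+2=v.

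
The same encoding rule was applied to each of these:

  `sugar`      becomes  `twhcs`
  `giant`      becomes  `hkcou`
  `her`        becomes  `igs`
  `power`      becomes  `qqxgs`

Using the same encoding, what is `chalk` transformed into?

dicml

The shift depends on letter class: consonant s→t is +1, but vowel u→w is +2. Two shifts are in play — +2 for a/e/i/o/u, +1 for every other letter.
For chalk: c(cons)+1=d, h(cons)+1=i, a(vowel)+2=c, l(cons)+1=m, k(cons)+1=l.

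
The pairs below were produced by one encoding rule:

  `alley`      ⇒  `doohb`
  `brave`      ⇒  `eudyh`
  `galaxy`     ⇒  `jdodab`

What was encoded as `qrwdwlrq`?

notation

Compare letters: a→d is +3, l→o is +3, l→o is +3 — a constant shift. Every letter moves 3 places later in the alphabet, wrapping around z→a.
Decoding qrwdwlrq: q−3=n, r−3=o, w−3=t, d−3=a, w−3=t, l−3=i, r−3=o, q−3=n.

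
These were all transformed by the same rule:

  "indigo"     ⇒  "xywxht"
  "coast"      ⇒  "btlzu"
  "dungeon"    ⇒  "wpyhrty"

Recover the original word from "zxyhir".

This is an affine cipher: with a=0,…,z=25, each position x becomes (21x+11) mod 26.
Reversing it on zxyhir: z(25)→5·(25−11)≡18=s; x(23)→5·(23−11)≡8=i; y(24)→5·(24−11)≡13=n; h(7)→5·(7−11)≡6=g; i(8)→5·(8−11)≡11=l; r(17)→5·(17−11)≡4=e (all mod 26).

single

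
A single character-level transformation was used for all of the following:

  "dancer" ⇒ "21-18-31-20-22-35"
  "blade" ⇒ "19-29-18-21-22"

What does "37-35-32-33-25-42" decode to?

d is letter #4 and maps to 21: an offset of 17. The number is (letter's place in the alphabet, a=1) + 17.
Reversing it on 37-35-32-33-25-42: 37→(37−17)÷1=20=t, 35→(35−17)÷1=18=r, 32→(32−17)÷1=15=o, 33→(33−17)÷1=16=p, 25→(25−17)÷1=8=h, 42→(42−17)÷1=25=y.

trophy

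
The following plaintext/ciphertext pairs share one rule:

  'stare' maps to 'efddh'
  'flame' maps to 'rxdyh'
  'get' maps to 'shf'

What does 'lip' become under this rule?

xlb

Two shifts are in play — +3 for a/e/i/o/u, +12 for every other letter.
For lip: l(cons)+12=x, i(vowel)+3=l, p(cons)+12=b.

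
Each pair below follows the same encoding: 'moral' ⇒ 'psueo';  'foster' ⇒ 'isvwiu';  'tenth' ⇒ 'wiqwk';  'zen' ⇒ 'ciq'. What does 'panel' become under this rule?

seqio

The shift depends on letter class: consonant m→p is +3, but vowel o→s is +4. The rule splits by letter class: vowels +4, consonants +3.
Applying it to panel: p(cons)+3=s, a(vowel)+4=e, n(cons)+3=q, e(vowel)+4=i, l(cons)+3=o.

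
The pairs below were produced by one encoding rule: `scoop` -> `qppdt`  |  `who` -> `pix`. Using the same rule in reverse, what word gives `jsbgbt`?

safari

The output letters match the input read backwards, each shifted +1: scoop reversed is poocs. Read the word backwards and shift each letter +1.
Undoing it on jsbgbt: shift back: j−1=i, s−1=r, b−1=a, g−1=f, b−1=a, t−1=s → irafas; then reverse → safari.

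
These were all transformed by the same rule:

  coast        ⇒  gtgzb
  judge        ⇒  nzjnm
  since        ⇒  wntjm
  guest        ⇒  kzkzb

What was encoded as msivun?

income

In coast: c→g is +4, o→t is +5, a→g is +6, s→z is +7 — the shift increases by 1 each position. The shift increases by 1 at each position, starting from +4: 4, 5, 6, ….
Reversing it on msivun: m−4=i, s−5=n, i−6=c, v−7=o, u−8=m, n−9=e.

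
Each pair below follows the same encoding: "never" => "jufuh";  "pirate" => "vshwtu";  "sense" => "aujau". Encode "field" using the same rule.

n(13)→j(9) and e(4)→u(20) fit y≡19x+22 (mod 26); the inverse of 19 mod 26 is 11. This is an affine cipher: with a=0,…,z=25, each position x becomes (19x+22) mod 26.
Applying it to field: f(5)→19·5+22≡13=n; i(8)→19·8+22≡18=s; e(4)→19·4+22≡20=u; l(11)→19·11+22≡23=x; d(3)→19·3+22≡1=b (all mod 26).

nsuxb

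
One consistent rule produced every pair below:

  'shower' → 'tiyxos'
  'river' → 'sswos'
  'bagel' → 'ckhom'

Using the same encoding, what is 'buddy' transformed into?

The shift depends on letter class: consonant s→t is +1, but vowel o→y is +10. Two shifts are in play — +10 for a/e/i/o/u, +1 for every other letter.
For buddy: b(cons)+1=c, u(vowel)+10=e, d(cons)+1=e, d(cons)+1=e, y(cons)+1=z.

ceeez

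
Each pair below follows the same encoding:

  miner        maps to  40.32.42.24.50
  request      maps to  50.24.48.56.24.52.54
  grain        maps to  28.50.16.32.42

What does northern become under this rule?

42.44.50.54.30.24.50.42

The formula is n = 2×(alphabet index, a=1) + 14.
Applying it to northern: n=14→42, o=15→44, r=18→50, t=20→54, h=8→30, e=5→24, r=18→50, n=14→42.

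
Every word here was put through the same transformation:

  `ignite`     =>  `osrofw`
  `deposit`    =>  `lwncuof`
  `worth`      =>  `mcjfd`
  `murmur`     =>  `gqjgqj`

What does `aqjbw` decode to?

i(8)→o(14) and g(6)→s(18) fit y≡11x+4 (mod 26); the inverse of 11 mod 26 is 19. Each letter's alphabet position (a=0..z=25) is mapped through 11·x+4 mod 26 — an affine cipher.
Decoding aqjbw: a(0)→19·(0−4)≡2=c; q(16)→19·(16−4)≡20=u; j(9)→19·(9−4)≡17=r; b(1)→19·(1−4)≡21=v; w(22)→19·(22−4)≡4=e (all mod 26).

curve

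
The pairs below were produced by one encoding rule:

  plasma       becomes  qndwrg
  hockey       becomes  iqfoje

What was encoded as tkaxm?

Letter i (0-indexed) is shifted by i+1, so successive shifts are 1, 2, 3, ….
Reversing it on tkaxm: t−1=s, k−2=i, a−3=x, x−4=t, m−5=h.

sixth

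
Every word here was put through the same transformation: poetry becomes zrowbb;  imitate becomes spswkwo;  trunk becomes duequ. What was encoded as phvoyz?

Shifts by position in poetry: pos 0: p→z (+10), pos 1: o→r (+3), pos 2: e→o (+10), pos 3: t→w (+3) — repeating every 2. It's a Vigenère-style cipher with numeric key [10,3]: position i shifts by key[i mod 2].
Decoding phvoyz: p−10=f, h−3=e, v−10=l, o−3=l, y−10=o, z−3=w.

fellow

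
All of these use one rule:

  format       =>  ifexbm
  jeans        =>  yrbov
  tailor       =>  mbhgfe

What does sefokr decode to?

f(5)→i(8) and o(14)→f(5) fit y≡17x+1 (mod 26); the inverse of 17 mod 26 is 23. Each letter's alphabet position (a=0..z=25) is mapped through 17·x+1 mod 26 — an affine cipher.
Undoing it on sefokr: s(18)→23·(18−1)≡1=b; e(4)→23·(4−1)≡17=r; f(5)→23·(5−1)≡14=o; o(14)→23·(14−1)≡13=n; k(10)→23·(10−1)≡25=z; r(17)→23·(17−1)≡4=e (all mod 26).

bronze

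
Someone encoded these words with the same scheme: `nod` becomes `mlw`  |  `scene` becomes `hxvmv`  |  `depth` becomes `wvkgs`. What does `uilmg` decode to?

front

Each pair mirrors across the alphabet (n↔m, o↔l, d↔w): positions sum to 25. Letters are reflected about the middle of the alphabet (position → 25−position): Atbash.
Decoding uilmg: u↔f, i↔r, l↔o, m↔n, g↔t.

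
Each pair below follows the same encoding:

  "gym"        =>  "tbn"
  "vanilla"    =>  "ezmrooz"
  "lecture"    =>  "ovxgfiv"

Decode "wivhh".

Each pair mirrors across the alphabet (g↔t, y↔b, m↔n): positions sum to 25. This is the alphabet-reversal cipher (Atbash): a becomes z, b becomes y, etc.
Undoing it on wivhh: w↔d, i↔r, v↔e, h↔s, h↔s.

dress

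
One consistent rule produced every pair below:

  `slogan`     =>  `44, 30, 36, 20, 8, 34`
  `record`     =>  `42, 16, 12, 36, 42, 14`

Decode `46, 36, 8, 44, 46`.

s(#19)→44 and l(#12)→30: differences scale by 2, so n = 2·pos + 6. Each letter becomes 2×(its alphabet position, a=1..z=26) + 6.
Undoing it on 46, 36, 8, 44, 46: 46→(46−6)÷2=20=t, 36→(36−6)÷2=15=o, 8→(8−6)÷2=1=a, 44→(44−6)÷2=19=s, 46→(46−6)÷2=20=t.

toast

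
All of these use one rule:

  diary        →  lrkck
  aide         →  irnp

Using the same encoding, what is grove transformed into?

oaygq

In diary: d→l is +8, i→r is +9, a→k is +10, r→c is +11 — the shift increases by 1 each position. Each letter shifts forward by (position + 8), i.e. 8, 9, 10, … — the shift grows by one for each successive letter.
For grove: g+8=o, r+9=a, o+10=y, v+11=g, e+12=q.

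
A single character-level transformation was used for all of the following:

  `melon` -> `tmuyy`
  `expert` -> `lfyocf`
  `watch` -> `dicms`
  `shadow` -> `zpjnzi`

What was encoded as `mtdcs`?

In melon: m→t is +7, e→m is +8, l→u is +9, o→y is +10 — the shift increases by 1 each position. Letter i (0-indexed) is shifted by i+7, so successive shifts are 7, 8, 9, ….
Undoing it on mtdcs: m−7=f, t−8=l, d−9=u, c−10=s, s−11=h.

flush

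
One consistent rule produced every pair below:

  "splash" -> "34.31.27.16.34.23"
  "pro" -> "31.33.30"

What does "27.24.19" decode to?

s is letter #19 and maps to 34: an offset of 15. Each letter is replaced by its alphabet position (a=1..z=26) + 15.
Decoding 27.24.19: 27→(27−15)÷1=12=l, 24→(24−15)÷1=9=i, 19→(19−15)÷1=4=d.

lid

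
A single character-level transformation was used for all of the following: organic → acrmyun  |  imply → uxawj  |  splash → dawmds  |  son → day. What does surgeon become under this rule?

The shift depends on letter class: consonant r→c is +11, but vowel o→a is +12. The rule splits by letter class: vowels +12, consonants +11.
On surgeon: s(cons)+11=d, u(vowel)+12=g, r(cons)+11=c, g(cons)+11=r, e(vowel)+12=q, o(vowel)+12=a, n(cons)+11=y.

dgcrqay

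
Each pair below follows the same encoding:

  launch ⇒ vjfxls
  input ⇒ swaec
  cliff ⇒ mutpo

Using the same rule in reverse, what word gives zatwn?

prime

The shifts repeat in a cycle of length 3: positions 0,1,… shift by +10, +9, +11, then the pattern repeats.
Undoing it on zatwn: z−10=p, a−9=r, t−11=i, w−10=m, n−9=e.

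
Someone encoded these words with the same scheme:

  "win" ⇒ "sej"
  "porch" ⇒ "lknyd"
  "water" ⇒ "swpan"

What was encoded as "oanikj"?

It's a constant shift of +22 (ROT22).
Reversing it on oanikj: o−22=s, a−22=e, n−22=r, i−22=m, k−22=o, j−22=n.

sermon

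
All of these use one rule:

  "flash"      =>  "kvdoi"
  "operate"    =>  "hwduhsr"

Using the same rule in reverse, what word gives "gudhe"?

beard

The word is reversed, then every letter is shifted forward by 3.
Undoing it on gudhe: shift back: g−3=d, u−3=r, d−3=a, h−3=e, e−3=b → draeb; then reverse → beard.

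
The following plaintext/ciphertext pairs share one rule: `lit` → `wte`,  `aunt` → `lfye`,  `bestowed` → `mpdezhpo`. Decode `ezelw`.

Compare letters: l→w is +11, i→t is +11, t→e is +11 — a constant shift. Each letter is shifted forward by 11 in the alphabet (a Caesar shift of +11).
Decoding ezelw: e−11=t, z−11=o, e−11=t, l−11=a, w−11=l.

total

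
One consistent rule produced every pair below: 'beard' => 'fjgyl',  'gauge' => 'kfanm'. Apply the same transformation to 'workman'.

atxrujx

In beard: b→f is +4, e→j is +5, a→g is +6, r→y is +7 — the shift increases by 1 each position. Each letter shifts forward by (position + 4), i.e. 4, 5, 6, … — the shift grows by one for each successive letter.
For workman: w+4=a, o+5=t, r+6=x, k+7=r, m+8=u, a+9=j, n+10=x.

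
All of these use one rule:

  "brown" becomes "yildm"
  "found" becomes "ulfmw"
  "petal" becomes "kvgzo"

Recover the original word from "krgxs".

pitch

Each pair mirrors across the alphabet (b↔y, r↔i, o↔l): positions sum to 25. Each letter is replaced by its mirror in the alphabet: a↔z, b↔y, c↔x, and so on (the Atbash cipher).
Reversing it on krgxs: k↔p, r↔i, g↔t, x↔c, s↔h.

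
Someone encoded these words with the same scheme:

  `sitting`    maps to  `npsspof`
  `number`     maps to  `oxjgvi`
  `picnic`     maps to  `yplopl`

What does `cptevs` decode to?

violet

s(18)→n(13) and i(8)→p(15) fit y≡5x+1 (mod 26); the inverse of 5 mod 26 is 21. Treating letters as 0–25, the rule is x ↦ 5x + 1 (mod 26).
Undoing it on cptevs: c(2)→21·(2−1)≡21=v; p(15)→21·(15−1)≡8=i; t(19)→21·(19−1)≡14=o; e(4)→21·(4−1)≡11=l; v(21)→21·(21−1)≡4=e; s(18)→21·(18−1)≡19=t (all mod 26).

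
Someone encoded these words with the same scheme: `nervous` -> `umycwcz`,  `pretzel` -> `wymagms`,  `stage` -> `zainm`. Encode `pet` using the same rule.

wma

The shift depends on letter class: consonant n→u is +7, but vowel e→m is +8. Two shifts are in play — +8 for a/e/i/o/u, +7 for every other letter.
On pet: p(cons)+7=w, e(vowel)+8=m, t(cons)+7=a.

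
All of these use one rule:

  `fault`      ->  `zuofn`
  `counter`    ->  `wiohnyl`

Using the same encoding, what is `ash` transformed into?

umb

Compare letters: f→z is +20, a→u is +20, u→o is +20 — a constant shift. This is a Caesar cipher with shift 20.
Applying it to ash: a+20=u, s+20=m, h+20=b.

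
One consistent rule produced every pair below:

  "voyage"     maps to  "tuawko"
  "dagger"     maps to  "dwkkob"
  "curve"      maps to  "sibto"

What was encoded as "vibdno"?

v(21)→t(19) and o(14)→u(20) fit y≡11x+22 (mod 26); the inverse of 11 mod 26 is 19. Each letter's alphabet position (a=0..z=25) is mapped through 11·x+22 mod 26 — an affine cipher.
Undoing it on vibdno: v(21)→19·(21−22)≡7=h; i(8)→19·(8−22)≡20=u; b(1)→19·(1−22)≡17=r; d(3)→19·(3−22)≡3=d; n(13)→19·(13−22)≡11=l; o(14)→19·(14−22)≡4=e (all mod 26).

hurdle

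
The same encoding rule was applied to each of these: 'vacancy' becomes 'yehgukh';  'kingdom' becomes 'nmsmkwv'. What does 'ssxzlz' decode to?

poster

Each letter shifts forward by (position + 3), i.e. 3, 4, 5, … — the shift grows by one for each successive letter.
Undoing it on ssxzlz: s−3=p, s−4=o, x−5=s, z−6=t, l−7=e, z−8=r.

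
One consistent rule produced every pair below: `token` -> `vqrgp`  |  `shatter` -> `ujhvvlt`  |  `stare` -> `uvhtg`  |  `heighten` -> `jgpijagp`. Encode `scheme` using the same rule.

Shifts by position in token: pos 0: t→v (+2), pos 1: o→q (+2), pos 2: k→r (+7), pos 3: e→g (+2), pos 4: n→p (+2) — repeating every 3. It's a Vigenère-style cipher with numeric key [2,2,7]: position i shifts by key[i mod 3].
On scheme: s+2=u, c+2=e, h+7=o, e+2=g, m+2=o, e+7=l.

ueogol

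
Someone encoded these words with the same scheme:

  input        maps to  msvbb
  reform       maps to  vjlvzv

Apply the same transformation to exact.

icgjb

The shift increases by 1 at each position, starting from +4: 4, 5, 6, ….
For exact: e+4=i, x+5=c, a+6=g, c+7=j, t+8=b.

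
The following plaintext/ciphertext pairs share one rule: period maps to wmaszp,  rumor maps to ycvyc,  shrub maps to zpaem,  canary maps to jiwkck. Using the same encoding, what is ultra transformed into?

btcbl

In period: p→w is +7, e→m is +8, r→a is +9, i→s is +10 — the shift increases by 1 each position. The shift increases by 1 at each position, starting from +7: 7, 8, 9, ….
Applying it to ultra: u+7=b, l+8=t, t+9=c, r+10=b, a+11=l.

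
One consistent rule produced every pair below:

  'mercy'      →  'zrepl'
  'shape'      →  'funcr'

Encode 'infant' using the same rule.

Each letter is shifted forward by 13 in the alphabet (a Caesar shift of +13).
For infant: i+13=v, n+13=a, f+13=s, a+13=n, n+13=a, t+13=g.

vasnag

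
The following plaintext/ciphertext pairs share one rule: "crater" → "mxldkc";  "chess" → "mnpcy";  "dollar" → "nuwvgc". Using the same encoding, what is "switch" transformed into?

It's a Vigenère-style cipher with numeric key [10,6,11]: position i shifts by key[i mod 3].
On switch: s+10=c, w+6=c, i+11=t, t+10=d, c+6=i, h+11=s.

cctdis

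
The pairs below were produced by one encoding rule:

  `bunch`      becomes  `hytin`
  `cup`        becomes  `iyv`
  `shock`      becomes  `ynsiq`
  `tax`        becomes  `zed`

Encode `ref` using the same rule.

The shift depends on letter class: consonant b→h is +6, but vowel u→y is +4. Vowels shift forward by 4 and consonants shift forward by 6.
On ref: r(cons)+6=x, e(vowel)+4=i, f(cons)+6=l.

xil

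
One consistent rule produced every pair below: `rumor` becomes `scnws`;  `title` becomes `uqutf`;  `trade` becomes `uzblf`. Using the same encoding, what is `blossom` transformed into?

Shifts by position in rumor: pos 0: r→s (+1), pos 1: u→c (+8), pos 2: m→n (+1), pos 3: o→w (+8) — repeating every 2. The shifts repeat in a cycle of length 2: positions 0,1,… shift by +1, +8, then the pattern repeats.
Applying it to blossom: b+1=c, l+8=t, o+1=p, s+8=a, s+1=t, o+8=w, m+1=n.

ctpatwn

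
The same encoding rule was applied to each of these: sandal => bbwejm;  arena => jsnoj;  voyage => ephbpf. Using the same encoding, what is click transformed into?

Shifts by position in sandal: pos 0: s→b (+9), pos 1: a→b (+1), pos 2: n→w (+9), pos 3: d→e (+1) — repeating every 2. The shifts repeat in a cycle of length 2: positions 0,1,… shift by +9, +1, then the pattern repeats.
For click: c+9=l, l+1=m, i+9=r, c+1=d, k+9=t.

lmrdt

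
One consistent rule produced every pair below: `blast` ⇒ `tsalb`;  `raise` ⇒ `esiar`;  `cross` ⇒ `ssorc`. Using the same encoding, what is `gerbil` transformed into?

It's just the letters in reverse order.
On gerbil: reverse → libreg.

libreg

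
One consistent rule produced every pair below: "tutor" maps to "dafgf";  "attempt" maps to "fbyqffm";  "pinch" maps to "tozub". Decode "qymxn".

The output letters match the input read backwards, each shifted +12: tutor reversed is rotut. The word is reversed, then every letter is shifted forward by 12.
Undoing it on qymxn: shift back: q−12=e, y−12=m, m−12=a, x−12=l, n−12=b → emalb; then reverse → blame.

blame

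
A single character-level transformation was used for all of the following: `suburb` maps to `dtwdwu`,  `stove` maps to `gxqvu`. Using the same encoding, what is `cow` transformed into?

yqe

The output letters match the input read backwards, each shifted +2: suburb reversed is brubus. Read the word backwards and shift each letter +2.
Applying it to cow: reverse → woc; then shift: w+2=y, o+2=q, c+2=e.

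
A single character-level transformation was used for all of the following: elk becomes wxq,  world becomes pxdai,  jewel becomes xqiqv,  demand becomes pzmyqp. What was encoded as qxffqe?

settle

The output letters match the input read backwards, each shifted +12: elk reversed is kle. Two steps: reverse the string, then apply a Caesar shift of +12.
Decoding qxffqe: shift back: q−12=e, x−12=l, f−12=t, f−12=t, q−12=e, e−12=s → elttes; then reverse → settle.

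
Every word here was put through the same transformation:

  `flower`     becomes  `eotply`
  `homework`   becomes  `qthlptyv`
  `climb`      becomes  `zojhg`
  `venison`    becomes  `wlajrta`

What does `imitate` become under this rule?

Treating letters as 0–25, the rule is x ↦ 19x + 13 (mod 26).
Applying it to imitate: i(8)→19·8+13≡9=j; m(12)→19·12+13≡7=h; i(8)→19·8+13≡9=j; t(19)→19·19+13≡10=k; a(0)→19·0+13≡13=n; t(19)→19·19+13≡10=k; e(4)→19·4+13≡11=l (all mod 26).

jhjknkl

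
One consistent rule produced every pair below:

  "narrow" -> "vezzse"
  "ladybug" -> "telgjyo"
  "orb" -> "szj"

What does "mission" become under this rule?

umaamsv

The shift depends on letter class: consonant n→v is +8, but vowel a→e is +4. The rule splits by letter class: vowels +4, consonants +8.
For mission: m(cons)+8=u, i(vowel)+4=m, s(cons)+8=a, s(cons)+8=a, i(vowel)+4=m, o(vowel)+4=s, n(cons)+8=v.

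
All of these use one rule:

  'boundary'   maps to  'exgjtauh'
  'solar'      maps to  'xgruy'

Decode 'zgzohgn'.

habitat

The output letters match the input read backwards, each shifted +6: boundary reversed is yradnuob. Two steps: reverse the string, then apply a Caesar shift of +6.
Reversing it on zgzohgn: shift back: z−6=t, g−6=a, z−6=t, o−6=i, h−6=b, g−6=a, n−6=h → tatibah; then reverse → habitat.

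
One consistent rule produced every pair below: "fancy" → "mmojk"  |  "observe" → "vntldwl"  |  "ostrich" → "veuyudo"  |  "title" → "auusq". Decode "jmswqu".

carpet

A repeating key of period 3 is used — shifts +7, +12, +1 over and over.
Decoding jmswqu: j−7=c, m−12=a, s−1=r, w−7=p, q−12=e, u−1=t.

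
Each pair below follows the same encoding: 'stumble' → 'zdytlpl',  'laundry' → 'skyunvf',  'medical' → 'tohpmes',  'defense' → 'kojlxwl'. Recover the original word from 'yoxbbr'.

return

Shifts by position in stumble: pos 0: s→z (+7), pos 1: t→d (+10), pos 2: u→y (+4), pos 3: m→t (+7), pos 4: b→l (+10), pos 5: l→p (+4) — repeating every 3. The shifts repeat in a cycle of length 3: positions 0,1,… shift by +7, +10, +4, then the pattern repeats.
Undoing it on yoxbbr: y−7=r, o−10=e, x−4=t, b−7=u, b−10=r, r−4=n.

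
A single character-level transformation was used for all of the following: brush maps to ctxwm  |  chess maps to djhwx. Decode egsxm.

In brush: b→c is +1, r→t is +2, u→x is +3, s→w is +4 — the shift increases by 1 each position. Letter i (0-indexed) is shifted by i+1, so successive shifts are 1, 2, 3, ….
Decoding egsxm: e−1=d, g−2=e, s−3=p, x−4=t, m−5=h.

depth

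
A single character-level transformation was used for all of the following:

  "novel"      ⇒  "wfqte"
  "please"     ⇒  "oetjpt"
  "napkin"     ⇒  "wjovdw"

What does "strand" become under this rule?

pygjwk

n(13)→w(22) and o(14)→f(5) fit y≡9x+9 (mod 26); the inverse of 9 mod 26 is 3. Treating letters as 0–25, the rule is x ↦ 9x + 9 (mod 26).
On strand: s(18)→9·18+9≡15=p; t(19)→9·19+9≡24=y; r(17)→9·17+9≡6=g; a(0)→9·0+9≡9=j; n(13)→9·13+9≡22=w; d(3)→9·3+9≡10=k (all mod 26).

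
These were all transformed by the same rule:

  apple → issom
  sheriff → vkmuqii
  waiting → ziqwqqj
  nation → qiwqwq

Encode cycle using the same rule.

fbfom

The shift depends on letter class: consonant p→s is +3, but vowel a→i is +8. Vowels shift forward by 8 and consonants shift forward by 3.
Applying it to cycle: c(cons)+3=f, y(cons)+3=b, c(cons)+3=f, l(cons)+3=o, e(vowel)+8=m.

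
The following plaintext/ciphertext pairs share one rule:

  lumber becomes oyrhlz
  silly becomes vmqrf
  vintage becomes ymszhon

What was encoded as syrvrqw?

The shift increases by 1 at each position, starting from +3: 3, 4, 5, ….
Decoding syrvrqw: s−3=p, y−4=u, r−5=m, v−6=p, r−7=k, q−8=i, w−9=n.

pumpkin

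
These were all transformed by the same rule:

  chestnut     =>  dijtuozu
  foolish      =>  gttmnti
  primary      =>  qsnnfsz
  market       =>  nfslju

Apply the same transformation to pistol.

The shift depends on letter class: consonant c→d is +1, but vowel e→j is +5. Vowels shift forward by 5 and consonants shift forward by 1.
On pistol: p(cons)+1=q, i(vowel)+5=n, s(cons)+1=t, t(cons)+1=u, o(vowel)+5=t, l(cons)+1=m.

qntutm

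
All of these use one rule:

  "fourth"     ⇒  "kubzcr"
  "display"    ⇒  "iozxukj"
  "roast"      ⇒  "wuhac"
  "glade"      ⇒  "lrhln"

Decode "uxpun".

In fourth: f→k is +5, o→u is +6, u→b is +7, r→z is +8 — the shift increases by 1 each position. Letter i (0-indexed) is shifted by i+5, so successive shifts are 5, 6, 7, ….
Reversing it on uxpun: u−5=p, x−6=r, p−7=i, u−8=m, n−9=e.

prime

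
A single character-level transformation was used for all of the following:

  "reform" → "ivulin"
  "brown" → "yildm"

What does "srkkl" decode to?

hippo

Each pair mirrors across the alphabet (r↔i, e↔v, f↔u): positions sum to 25. Each letter is replaced by its mirror in the alphabet: a↔z, b↔y, c↔x, and so on (the Atbash cipher).
Undoing it on srkkl: s↔h, r↔i, k↔p, k↔p, l↔o.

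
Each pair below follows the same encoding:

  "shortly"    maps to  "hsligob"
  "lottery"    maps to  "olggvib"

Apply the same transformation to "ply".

kob

Each pair mirrors across the alphabet (s↔h, h↔s, o↔l): positions sum to 25. Each letter is replaced by its mirror in the alphabet: a↔z, b↔y, c↔x, and so on (the Atbash cipher).
For ply: p↔k, l↔o, y↔b.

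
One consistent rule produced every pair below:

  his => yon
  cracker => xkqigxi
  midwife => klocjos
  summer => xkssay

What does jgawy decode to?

squad

The output letters match the input read backwards, each shifted +6: his reversed is sih. Two steps: reverse the string, then apply a Caesar shift of +6.
Reversing it on jgawy: shift back: j−6=d, g−6=a, a−6=u, w−6=q, y−6=s → dauqs; then reverse → squad.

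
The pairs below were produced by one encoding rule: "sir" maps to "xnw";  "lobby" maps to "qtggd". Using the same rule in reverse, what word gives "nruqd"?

Compare letters: s→x is +5, i→n is +5, r→w is +5 — a constant shift. It's a constant shift of +5 (ROT5).
Reversing it on nruqd: n−5=i, r−5=m, u−5=p, q−5=l, d−5=y.

imply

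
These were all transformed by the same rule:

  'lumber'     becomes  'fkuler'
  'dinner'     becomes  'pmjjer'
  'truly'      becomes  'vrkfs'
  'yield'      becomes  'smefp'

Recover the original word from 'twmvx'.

faith

l(11)→f(5) and u(20)→k(10) fit y≡15x+22 (mod 26); the inverse of 15 mod 26 is 7. Treating letters as 0–25, the rule is x ↦ 15x + 22 (mod 26).
Undoing it on twmvx: t(19)→7·(19−22)≡5=f; w(22)→7·(22−22)≡0=a; m(12)→7·(12−22)≡8=i; v(21)→7·(21−22)≡19=t; x(23)→7·(23−22)≡7=h (all mod 26).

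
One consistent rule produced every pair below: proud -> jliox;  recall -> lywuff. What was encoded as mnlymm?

It's a constant shift of +20 (ROT20).
Undoing it on mnlymm: m−20=s, n−20=t, l−20=r, y−20=e, m−20=s, m−20=s.

stress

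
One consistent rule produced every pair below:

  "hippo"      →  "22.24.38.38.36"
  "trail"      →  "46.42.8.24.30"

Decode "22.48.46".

Each letter becomes 2×(its alphabet position, a=1..z=26) + 6.
Undoing it on 22.48.46: 22→(22−6)÷2=8=h, 48→(48−6)÷2=21=u, 46→(46−6)÷2=20=t.

hut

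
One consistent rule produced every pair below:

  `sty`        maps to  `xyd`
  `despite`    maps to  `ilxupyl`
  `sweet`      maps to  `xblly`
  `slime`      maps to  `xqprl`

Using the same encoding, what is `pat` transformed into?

uhy

The shift depends on letter class: consonant s→x is +5, but vowel e→l is +7. Two shifts are in play — +7 for a/e/i/o/u, +5 for every other letter.
For pat: p(cons)+5=u, a(vowel)+7=h, t(cons)+5=y.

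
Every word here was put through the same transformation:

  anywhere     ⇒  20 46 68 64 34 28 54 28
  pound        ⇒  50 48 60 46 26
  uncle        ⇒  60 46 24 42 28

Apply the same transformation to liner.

42 36 46 28 54

a(#1)→20 and n(#14)→46: differences scale by 2, so n = 2·pos + 18. With a=1..z=26, the number is 2·pos + 18.
Applying it to liner: l=12→42, i=9→36, n=14→46, e=5→28, r=18→54.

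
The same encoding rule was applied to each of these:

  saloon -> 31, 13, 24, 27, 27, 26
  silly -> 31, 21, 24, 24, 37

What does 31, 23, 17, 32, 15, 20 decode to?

s is letter #19 and maps to 31: an offset of 12. Letters become their 1-based position plus 12 (so a→13, b→14, …).
Undoing it on 31, 23, 17, 32, 15, 20: 31→(31−12)÷1=19=s, 23→(23−12)÷1=11=k, 17→(17−12)÷1=5=e, 32→(32−12)÷1=20=t, 15→(15−12)÷1=3=c, 20→(20−12)÷1=8=h.

sketch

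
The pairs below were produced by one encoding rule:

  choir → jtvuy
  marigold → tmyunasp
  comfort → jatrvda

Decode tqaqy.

meter

Shifts by position in choir: pos 0: c→j (+7), pos 1: h→t (+12), pos 2: o→v (+7), pos 3: i→u (+12) — repeating every 2. The shifts repeat in a cycle of length 2: positions 0,1,… shift by +7, +12, then the pattern repeats.
Reversing it on tqaqy: t−7=m, q−12=e, a−7=t, q−12=e, y−7=r.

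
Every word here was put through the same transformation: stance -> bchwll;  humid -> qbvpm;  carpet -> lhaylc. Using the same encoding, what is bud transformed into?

The shift depends on letter class: consonant s→b is +9, but vowel a→h is +7. Vowels shift forward by 7 and consonants shift forward by 9.
On bud: b(cons)+9=k, u(vowel)+7=b, d(cons)+9=m.

kbm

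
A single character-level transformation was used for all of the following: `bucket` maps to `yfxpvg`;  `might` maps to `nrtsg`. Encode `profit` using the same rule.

Letters are reflected about the middle of the alphabet (position → 25−position): Atbash.
For profit: p↔k, r↔i, o↔l, f↔u, i↔r, t↔g.

kilurg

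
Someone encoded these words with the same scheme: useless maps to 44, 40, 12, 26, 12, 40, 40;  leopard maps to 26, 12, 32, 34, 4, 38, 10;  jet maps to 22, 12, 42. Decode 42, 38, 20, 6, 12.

u(#21)→44 and s(#19)→40: differences scale by 2, so n = 2·pos + 2. Each letter becomes 2×(its alphabet position, a=1..z=26) + 2.
Undoing it on 42, 38, 20, 6, 12: 42→(42−2)÷2=20=t, 38→(38−2)÷2=18=r, 20→(20−2)÷2=9=i, 6→(6−2)÷2=2=b, 12→(12−2)÷2=5=e.

tribe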